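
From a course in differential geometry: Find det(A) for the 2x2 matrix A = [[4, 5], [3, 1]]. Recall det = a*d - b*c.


For a 2x2 matrix [[a, b], [c, d]], det = a*d - b*c.
a = 4, b = 5, c = 3, d = 1
a*d = 4 * 1 = 4
b*c = 5 * 3 = 15
det = 4 - 15 = -11

-11


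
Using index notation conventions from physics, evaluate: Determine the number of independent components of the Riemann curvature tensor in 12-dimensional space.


The Riemann tensor in d dimensions has d^2(d^2 - 1)/12 independent components.
d = 12, so d^2 = 144
d^2 - 1 = 143
d^2(d^2 - 1) = 144 * 143 = 20592
Divide by 12: 20592 / 12 = 1716

1716


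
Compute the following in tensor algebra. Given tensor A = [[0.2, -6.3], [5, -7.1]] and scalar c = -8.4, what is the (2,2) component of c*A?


Scalar multiplication: (cA)_{ij} = c * A_{ij}.
c = -8.4
A_{22} = -7.1
(cA)_{22} = -8.4 * -7.1 = 59.64

59.64


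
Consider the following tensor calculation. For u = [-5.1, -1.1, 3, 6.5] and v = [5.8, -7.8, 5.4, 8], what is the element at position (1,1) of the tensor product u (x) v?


The outer product entry T_{ij} = u_i * v_j.
We need i=1, j=1.
u_1 = -5.1, v_1 = 5.8
T_{1,1} = -5.1 * 5.8 = -29.58

-29.58


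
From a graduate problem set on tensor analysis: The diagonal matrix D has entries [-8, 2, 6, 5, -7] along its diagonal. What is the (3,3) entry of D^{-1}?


For a diagonal matrix, the inverse has entries (D^{-1})_{ii} = 1/d_{ii}.
The diagonal entries are: d_{11} = -8, d_{22} = 2, d_{33} = 6, d_{44} = 5, d_{55} = -7
We need (D^{-1})_{33} = 1/d_{33} = 1/6 = 1/6

1/6


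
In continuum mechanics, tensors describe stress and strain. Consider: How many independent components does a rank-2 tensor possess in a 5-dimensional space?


The number of components of a rank-r tensor in d dimensions is d^r.
Here d = 5 and r = 2.
5^2 = 25

25


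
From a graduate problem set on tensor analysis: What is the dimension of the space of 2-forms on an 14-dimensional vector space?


The dimension of the space of p-forms on an n-dimensional space is C(n, p).
n = 14, p = 2
C(14, 2) = 14! / (2! * 12!) = 91

91


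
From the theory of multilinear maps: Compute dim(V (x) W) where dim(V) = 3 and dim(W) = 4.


The dimension of a tensor product is the product of dimensions.
dim(V) = 3, dim(W) = 4
dim(V (x) W) = 3 * 4 = 12

12


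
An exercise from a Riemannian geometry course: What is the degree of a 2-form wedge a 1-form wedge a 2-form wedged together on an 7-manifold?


The degree of a wedge product is the sum of the degrees of the individual forms.
Degrees: 2, 1, 2
Total degree = 2 + 1 + 2 = 5

5


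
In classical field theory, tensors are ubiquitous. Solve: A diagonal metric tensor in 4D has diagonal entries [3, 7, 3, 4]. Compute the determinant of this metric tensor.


For a diagonal metric, the determinant is the product of diagonal entries.
Diagonal entries: 3, 7, 3, 4
det(g) = 3 * 7 * 3 * 4 = 252

252


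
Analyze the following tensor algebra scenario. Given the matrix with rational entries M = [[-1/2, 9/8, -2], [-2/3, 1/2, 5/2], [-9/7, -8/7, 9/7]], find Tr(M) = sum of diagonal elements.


The trace is the sum of diagonal entries.
Diagonal: M[1,1] = -1/2, M[2,2] = 1/2, M[3,3] = 9/7
Tr(M) = -1/2 + 1/2 + 9/7
Computing step by step:
After adding M[1,1]: -1/2
After adding M[2,2]: 0
After adding M[3,3]: 9/7
Tr(M) = 9/7

9/7


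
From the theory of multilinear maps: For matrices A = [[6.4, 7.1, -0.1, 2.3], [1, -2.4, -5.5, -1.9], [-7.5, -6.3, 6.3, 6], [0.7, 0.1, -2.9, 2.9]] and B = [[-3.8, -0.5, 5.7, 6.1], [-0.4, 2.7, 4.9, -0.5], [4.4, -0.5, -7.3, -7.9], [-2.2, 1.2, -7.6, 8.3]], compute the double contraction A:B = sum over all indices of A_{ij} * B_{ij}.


A:B = sum over all i,j of A_{ij} * B_{ij}.
Row 1: 6.4*-3.8=-24.32, 7.1*-0.5=-3.55, -0.1*5.7=-0.57, 2.3*6.1=14.03 => row sum = -14.41
Row 2: 1*-0.4=-0.4, -2.4*2.7=-6.48, -5.5*4.9=-26.95, -1.9*-0.5=0.95 => row sum = -32.88
Row 3: -7.5*4.4=-33, -6.3*-0.5=3.15, 6.3*-7.3=-45.99, 6*-7.9=-47.4 => row sum = -123.24
Row 4: 0.7*-2.2=-1.54, 0.1*1.2=0.12, -2.9*-7.6=22.04, 2.9*8.3=24.07 => row sum = 44.69
Total = -14.41 + -32.88 + -123.24 + 44.69 = -125.84

-125.84


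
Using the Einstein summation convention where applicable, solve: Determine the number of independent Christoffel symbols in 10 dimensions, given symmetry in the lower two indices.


Christoffel symbols Gamma^k_{ij} are symmetric in i,j, so there are d * d(d+1)/2 independent symbols.
d = 10
d(d+1)/2 = 10 * 11 / 2 = 55
Total = 10 * 55 = 550

550


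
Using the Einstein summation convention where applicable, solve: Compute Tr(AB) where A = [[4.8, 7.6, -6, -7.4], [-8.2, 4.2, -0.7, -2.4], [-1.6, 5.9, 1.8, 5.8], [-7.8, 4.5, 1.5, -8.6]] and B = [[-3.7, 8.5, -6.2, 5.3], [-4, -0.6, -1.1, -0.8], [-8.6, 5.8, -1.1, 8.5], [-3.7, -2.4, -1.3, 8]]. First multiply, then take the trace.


Tr(AB) = sum_i (AB)_{ii} where (AB)_{ii} = sum_k A_{ik} B_{ki}.
(AB)_{11} = 4.8*-3.7 + 7.6*-4 + -6*-8.6 + -7.4*-3.7 = 30.82
(AB)_{22} = -8.2*8.5 + 4.2*-0.6 + -0.7*5.8 + -2.4*-2.4 = -70.52
(AB)_{33} = -1.6*-6.2 + 5.9*-1.1 + 1.8*-1.1 + 5.8*-1.3 = -6.09
(AB)_{44} = -7.8*5.3 + 4.5*-0.8 + 1.5*8.5 + -8.6*8 = -100.99
Tr(AB) = 30.82 + -70.52 + -6.09 + -100.99 = -146.78

-146.78


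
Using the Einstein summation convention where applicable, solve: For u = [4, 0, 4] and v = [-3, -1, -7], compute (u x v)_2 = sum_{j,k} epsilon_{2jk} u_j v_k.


(u x v)_2 = sum_{j,k} epsilon_{2jk} u_j v_k. Only permutations of (1,2,3) contribute; the two non-zero terms are:
eps_{213} u_1 v_3 = -1 * 4 * -7 = 28
eps_{231} u_3 v_1 = 1 * 4 * -3 = -12
(u x v)_2 = 16

16


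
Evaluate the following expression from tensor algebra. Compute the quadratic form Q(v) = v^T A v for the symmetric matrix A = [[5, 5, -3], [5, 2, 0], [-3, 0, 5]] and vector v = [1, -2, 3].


First compute Av:
(Av)_1 = 5*1 + 5*-2 + -3*3 = -14
(Av)_2 = 5*1 + 2*-2 + 0*3 = 1
(Av)_3 = -3*1 + 0*-2 + 5*3 = 12
Av = [-14, 1, 12]
Then v^T (Av) = 1*-14 + -2*1 + 3*12
= -14 + -2 + 36 = 20

20


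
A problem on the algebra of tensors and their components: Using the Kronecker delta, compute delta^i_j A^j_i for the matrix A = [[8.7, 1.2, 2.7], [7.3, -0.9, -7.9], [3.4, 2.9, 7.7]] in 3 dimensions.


The contraction (trace) of a rank-2 tensor is the sum of its diagonal elements.
Diagonal entries: A[1,1] = 8.7, A[2,2] = -0.9, A[3,3] = 7.7
Tr(A) = 8.7 + -0.9 + 7.7 = 15.5

15.5


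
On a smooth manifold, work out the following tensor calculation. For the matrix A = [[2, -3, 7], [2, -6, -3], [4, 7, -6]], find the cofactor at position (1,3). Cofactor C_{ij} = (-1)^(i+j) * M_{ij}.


To find cofactor C_{13}, delete row 1 and column 3.
The resulting 2x2 submatrix is: [[2, -6], [4, 7]]
Minor M_{13} = 2*7 - -6*4
  = 14 - -24 = 38
Sign = (-1)^(1+3) = (-1)^4 = 1
Cofactor C_{13} = 1 * 38 = 38

38


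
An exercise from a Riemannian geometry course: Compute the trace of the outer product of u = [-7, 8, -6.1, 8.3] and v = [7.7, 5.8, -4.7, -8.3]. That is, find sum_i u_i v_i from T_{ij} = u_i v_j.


The outer product gives T_{ij} = u_i v_j.
The trace (contraction) is Tr(T) = sum_i T_{ii} = sum_i u_i v_i.
Diagonal entries:
T_{11} = u_1 * v_1 = -7 * 7.7 = -53.9
T_{22} = u_2 * v_2 = 8 * 5.8 = 46.4
T_{33} = u_3 * v_3 = -6.1 * -4.7 = 28.67
T_{44} = u_4 * v_4 = 8.3 * -8.3 = -68.89
Tr(T) = -53.9 + 46.4 + 28.67 + -68.89 = -47.72

-47.72


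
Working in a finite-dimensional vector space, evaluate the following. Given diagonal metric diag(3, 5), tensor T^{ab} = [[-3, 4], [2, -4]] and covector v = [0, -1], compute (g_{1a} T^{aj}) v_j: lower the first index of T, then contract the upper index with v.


Step 1: lower the first index. For a diagonal metric, g_{ia} T^{aj} = g_{ii} T^{ij} (no sum on i).
g_{11} = 3
S_1{}^1 = 3 * T^{11} = 3 * -3 = -9
S_1{}^2 = 3 * T^{12} = 3 * 4 = 12
Step 2: contract S_1{}^j with v_j.
S_1{}^1 * v_1 = -9 * 0 = 0
S_1{}^2 * v_2 = 12 * -1 = -12
Result = 0 + -12 = -12

-12


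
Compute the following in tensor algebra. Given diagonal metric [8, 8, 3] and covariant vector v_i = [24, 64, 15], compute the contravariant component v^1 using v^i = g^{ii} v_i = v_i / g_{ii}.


To raise an index with a diagonal metric: v^i = v_i / g_{ii}.
For index 1: v_1 = 24, g_{11} = 8
v^1 = 24 / 8 = 3

3


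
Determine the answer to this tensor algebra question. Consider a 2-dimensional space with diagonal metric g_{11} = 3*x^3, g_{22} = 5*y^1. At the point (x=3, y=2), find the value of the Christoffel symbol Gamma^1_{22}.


For a diagonal metric, Gamma^k_{ij} = (1/2) g^{kk} (dg_{ik}/dx_j + dg_{jk}/dx_i - dg_{ij}/dx_k).
The metric is diagonal, so g_{ab} = 0 for a != b.
At the given point: g_{11} = 81, g_{22} = 10
g^{11} = 1/81
dg_{21}/dx_2 = 0 (off-diagonal)
dg_{21}/dx_2 = 0 (off-diagonal)
dg_{22}/dx_1 = dg_{22}/dx_1 = 0
Numerator = 0 + 0 - 0 = 0
Gamma^1_{22} = 0 / (2 * 81) = 0

0


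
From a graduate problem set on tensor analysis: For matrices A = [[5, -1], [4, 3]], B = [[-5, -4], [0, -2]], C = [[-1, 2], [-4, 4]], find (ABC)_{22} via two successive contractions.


(ABC)_{22} = sum_m (AB)_{2m} C_{m2}. First compute row 2 of AB.
(AB)_{21} = 4*-5 + 3*0 = -20
(AB)_{22} = 4*-4 + 3*-2 = -22
Now contract with column 2 of C:
(AB)_{21} * C_{12} = -20 * 2 = -40
(AB)_{22} * C_{22} = -22 * 4 = -88
(ABC)_{22} = -40 + -88 = -128

-128


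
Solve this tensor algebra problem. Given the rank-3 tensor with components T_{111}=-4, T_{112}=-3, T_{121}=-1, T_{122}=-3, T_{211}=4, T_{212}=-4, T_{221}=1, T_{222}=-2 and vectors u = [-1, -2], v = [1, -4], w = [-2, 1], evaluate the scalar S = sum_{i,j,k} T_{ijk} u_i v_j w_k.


S = sum over i,j,k of T_{ijk} u_i v_j w_k. Expanding all 8 terms:
T_{111}*u_1*v_1*w_1 = -4*-1*1*-2 = -8  (running total: -8)
T_{112}*u_1*v_1*w_2 = -3*-1*1*1 = 3  (running total: -5)
T_{121}*u_1*v_2*w_1 = -1*-1*-4*-2 = 8  (running total: 3)
T_{122}*u_1*v_2*w_2 = -3*-1*-4*1 = -12  (running total: -9)
T_{211}*u_2*v_1*w_1 = 4*-2*1*-2 = 16  (running total: 7)
T_{212}*u_2*v_1*w_2 = -4*-2*1*1 = 8  (running total: 15)
T_{221}*u_2*v_2*w_1 = 1*-2*-4*-2 = -16  (running total: -1)
T_{222}*u_2*v_2*w_2 = -2*-2*-4*1 = -16  (running total: -17)
S = -17

-17


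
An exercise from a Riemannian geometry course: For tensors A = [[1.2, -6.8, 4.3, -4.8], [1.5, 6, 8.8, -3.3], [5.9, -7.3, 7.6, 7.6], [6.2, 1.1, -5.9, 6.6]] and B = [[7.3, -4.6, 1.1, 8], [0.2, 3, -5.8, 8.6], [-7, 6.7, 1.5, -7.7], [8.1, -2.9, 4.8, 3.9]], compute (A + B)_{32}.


Tensor addition is component-wise: (A + B)_{ij} = A_{ij} + B_{ij}.
A_{32} = -7.3
B_{32} = 6.7
(A + B)_{32} = -7.3 + 6.7 = -0.6

-0.6


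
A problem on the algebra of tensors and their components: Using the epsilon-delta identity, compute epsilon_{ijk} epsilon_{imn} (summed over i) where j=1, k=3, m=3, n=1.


Using the identity: epsilon_{ijk} epsilon_{imn} = delta_{jm} delta_{kn} - delta_{jn} delta_{km}.
delta_{13} = 0
delta_{31} = 0
delta_{11} = 1
delta_{33} = 1
Result = 0 * 0 - 1 * 1 = 0 - 1 = -1

-1


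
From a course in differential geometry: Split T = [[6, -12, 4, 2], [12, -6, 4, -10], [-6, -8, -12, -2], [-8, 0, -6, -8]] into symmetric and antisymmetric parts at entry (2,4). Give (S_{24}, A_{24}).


T_{24} = -10
T_{42} = 0
S_{24} = (-10 + 0)/2 = -10/2 = -5
A_{24} = (-10 - 0)/2 = -10/2 = -5
Check: S + A = -5 + -5 = -10 = T_{24}.

(-5, -5)


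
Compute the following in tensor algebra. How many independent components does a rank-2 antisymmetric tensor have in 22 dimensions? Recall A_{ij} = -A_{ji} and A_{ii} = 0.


An antisymmetric rank-2 tensor satisfies A_{ij} = -A_{ji}, so diagonal entries are zero.
The independent components are the upper-triangular entries: C(n, 2) = n(n-1)/2.
n = 22
C(22, 2) = 22 * 21 / 2 = 462 / 2 = 231

231


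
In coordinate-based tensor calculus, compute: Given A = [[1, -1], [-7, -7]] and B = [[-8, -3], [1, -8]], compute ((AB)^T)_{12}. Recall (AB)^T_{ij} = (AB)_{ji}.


(AB)^T_{ij} = (AB)_{ji} = sum_k A_{jk} B_{ki}.
For i=1, j=2 we need (AB)_{21}:
A_{21} * B_{11} = -7 * -8 = 56
A_{22} * B_{21} = -7 * 1 = -7
Sum = 56 + -7 = 49

49


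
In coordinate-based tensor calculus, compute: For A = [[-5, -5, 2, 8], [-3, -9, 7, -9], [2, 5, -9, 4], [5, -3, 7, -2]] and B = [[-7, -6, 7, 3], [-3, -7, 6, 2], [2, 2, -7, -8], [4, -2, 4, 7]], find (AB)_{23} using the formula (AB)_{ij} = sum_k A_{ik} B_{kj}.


(AB)_{ij} = sum_k A_{ik} B_{kj}.
For i=2, j=3:
A_{21} * B_{13} = -3 * 7 = -21
A_{22} * B_{23} = -9 * 6 = -54
A_{23} * B_{33} = 7 * -7 = -49
A_{24} * B_{43} = -9 * 4 = -36
Sum = -21 + -54 + -49 + -36 = -160

-160


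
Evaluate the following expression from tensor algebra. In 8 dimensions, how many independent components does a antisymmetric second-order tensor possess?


A antisymmetric rank-2 tensor in d dimensions has d(d-1)/2 independent components.
d = 8
d(d-1)/2 = 8 * 7 / 2 = 56 / 2 = 28

28


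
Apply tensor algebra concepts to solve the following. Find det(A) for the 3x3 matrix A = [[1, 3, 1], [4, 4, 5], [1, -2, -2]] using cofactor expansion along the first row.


Expanding along the first row, det(A) = a11*M_11 - a12*M_12 + a13*M_13, where M_1j is the (1,j) minor.
Minor M_11 = 4*-2 - 5*-2 = 2
Minor M_12 = 4*-2 - 5*1 = -13
Minor M_13 = 4*-2 - 4*1 = -12
det = 1*(2) - 3*(-13) + 1*(-12)
    = 2 - -39 + -12
    = 29

29


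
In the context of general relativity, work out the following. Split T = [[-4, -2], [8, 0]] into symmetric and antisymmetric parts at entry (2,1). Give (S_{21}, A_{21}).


T_{21} = 8
T_{12} = -2
S_{21} = (8 + -2)/2 = 6/2 = 3
A_{21} = (8 - -2)/2 = 10/2 = 5
Check: S + A = 3 + 5 = 8 = T_{21}.

(3, 5)


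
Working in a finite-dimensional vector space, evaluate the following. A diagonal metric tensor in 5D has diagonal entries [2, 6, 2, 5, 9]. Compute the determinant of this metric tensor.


For a diagonal metric, the determinant is the product of diagonal entries.
Diagonal entries: 2, 6, 2, 5, 9
det(g) = 2 * 6 * 2 * 5 * 9 = 1080

1080


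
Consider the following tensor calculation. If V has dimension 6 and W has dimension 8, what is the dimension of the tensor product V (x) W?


The dimension of a tensor product is the product of dimensions.
dim(V) = 6, dim(W) = 8
dim(V (x) W) = 6 * 8 = 48

48


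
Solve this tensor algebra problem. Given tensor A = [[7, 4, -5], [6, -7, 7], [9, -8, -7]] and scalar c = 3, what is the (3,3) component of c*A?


Scalar multiplication: (cA)_{ij} = c * A_{ij}.
c = 3
A_{33} = -7
(cA)_{33} = 3 * -7 = -21

-21


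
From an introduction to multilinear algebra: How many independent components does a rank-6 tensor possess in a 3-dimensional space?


The number of components of a rank-r tensor in d dimensions is d^r.
Here d = 3 and r = 6.
3^6 = 729

729


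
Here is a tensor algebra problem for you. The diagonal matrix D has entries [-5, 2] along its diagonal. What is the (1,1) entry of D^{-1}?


For a diagonal matrix, the inverse has entries (D^{-1})_{ii} = 1/d_{ii}.
The diagonal entries are: d_{11} = -5, d_{22} = 2
We need (D^{-1})_{11} = 1/d_{11} = 1/-5 = -1/5

-1/5


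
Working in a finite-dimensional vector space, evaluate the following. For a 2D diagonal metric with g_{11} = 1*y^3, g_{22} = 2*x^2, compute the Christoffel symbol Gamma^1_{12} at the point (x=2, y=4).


For a diagonal metric, Gamma^k_{ij} = (1/2) g^{kk} (dg_{ik}/dx_j + dg_{jk}/dx_i - dg_{ij}/dx_k).
The metric is diagonal, so g_{ab} = 0 for a != b.
At the given point: g_{11} = 64, g_{22} = 8
g^{11} = 1/64
dg_{11}/dx_2 = dg_{11}/dx_2 = 48
dg_{21}/dx_1 = 0 (off-diagonal)
dg_{12}/dx_1 = 0 (off-diagonal)
Numerator = 48 + 0 - 0 = 48
Gamma^1_{12} = 48 / (2 * 64) = 3/8

3/8


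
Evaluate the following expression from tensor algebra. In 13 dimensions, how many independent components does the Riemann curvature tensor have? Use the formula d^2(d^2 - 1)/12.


The Riemann tensor in d dimensions has d^2(d^2 - 1)/12 independent components.
d = 13, so d^2 = 169
d^2 - 1 = 168
d^2(d^2 - 1) = 169 * 168 = 28392
Divide by 12: 28392 / 12 = 2366

2366


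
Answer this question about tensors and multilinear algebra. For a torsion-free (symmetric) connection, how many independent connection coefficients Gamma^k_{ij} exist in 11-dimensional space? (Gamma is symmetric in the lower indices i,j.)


Christoffel symbols Gamma^k_{ij} are symmetric in i,j, so there are d * d(d+1)/2 independent symbols.
d = 11
d(d+1)/2 = 11 * 12 / 2 = 66
Total = 11 * 66 = 726

726


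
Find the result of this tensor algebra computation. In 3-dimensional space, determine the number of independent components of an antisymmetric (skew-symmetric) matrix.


An antisymmetric rank-2 tensor satisfies A_{ij} = -A_{ji}, so diagonal entries are zero.
The independent components are the upper-triangular entries: C(n, 2) = n(n-1)/2.
n = 3
C(3, 2) = 3 * 2 / 2 = 6 / 2 = 3

3


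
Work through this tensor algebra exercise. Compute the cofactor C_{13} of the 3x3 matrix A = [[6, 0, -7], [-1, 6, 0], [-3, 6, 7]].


To find cofactor C_{13}, delete row 1 and column 3.
The resulting 2x2 submatrix is: [[-1, 6], [-3, 6]]
Minor M_{13} = -1*6 - 6*-3
  = -6 - -18 = 12
Sign = (-1)^(1+3) = (-1)^4 = 1
Cofactor C_{13} = 1 * 12 = 12

12


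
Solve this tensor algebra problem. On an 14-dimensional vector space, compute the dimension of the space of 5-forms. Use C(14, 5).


The dimension of the space of p-forms on an n-dimensional space is C(n, p).
n = 14, p = 5
C(14, 5) = 14! / (5! * 9!) = 2002

2002


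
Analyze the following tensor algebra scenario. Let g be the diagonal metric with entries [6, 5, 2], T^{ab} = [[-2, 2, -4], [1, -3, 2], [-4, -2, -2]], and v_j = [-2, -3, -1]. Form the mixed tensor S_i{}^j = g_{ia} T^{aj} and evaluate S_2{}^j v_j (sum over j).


Step 1: lower the first index. For a diagonal metric, g_{ia} T^{aj} = g_{ii} T^{ij} (no sum on i).
g_{22} = 5
S_2{}^1 = 5 * T^{21} = 5 * 1 = 5
S_2{}^2 = 5 * T^{22} = 5 * -3 = -15
S_2{}^3 = 5 * T^{23} = 5 * 2 = 10
Step 2: contract S_2{}^j with v_j.
S_2{}^1 * v_1 = 5 * -2 = -10
S_2{}^2 * v_2 = -15 * -3 = 45
S_2{}^3 * v_3 = 10 * -1 = -10
Result = -10 + 45 + -10 = 25

25


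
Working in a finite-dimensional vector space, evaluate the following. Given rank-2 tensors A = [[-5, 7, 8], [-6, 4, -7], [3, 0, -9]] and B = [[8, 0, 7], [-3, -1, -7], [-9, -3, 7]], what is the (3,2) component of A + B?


Tensor addition is component-wise: (A + B)_{ij} = A_{ij} + B_{ij}.
A_{32} = 0
B_{32} = -3
(A + B)_{32} = 0 + -3 = -3

-3


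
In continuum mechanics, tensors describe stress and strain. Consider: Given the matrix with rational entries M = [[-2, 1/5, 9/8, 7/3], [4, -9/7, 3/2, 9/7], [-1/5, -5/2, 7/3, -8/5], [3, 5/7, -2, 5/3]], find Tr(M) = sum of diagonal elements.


The trace is the sum of diagonal entries.
Diagonal: M[1,1] = -2, M[2,2] = -9/7, M[3,3] = 7/3, M[4,4] = 5/3
Tr(M) = -2 + -9/7 + 7/3 + 5/3
Computing step by step:
After adding M[1,1]: -2
After adding M[2,2]: -23/7
After adding M[3,3]: -20/21
After adding M[4,4]: 5/7
Tr(M) = 5/7

5/7


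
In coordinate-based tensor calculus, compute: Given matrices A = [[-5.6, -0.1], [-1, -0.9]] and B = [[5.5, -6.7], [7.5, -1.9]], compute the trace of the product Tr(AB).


Tr(AB) = sum_i (AB)_{ii} where (AB)_{ii} = sum_k A_{ik} B_{ki}.
(AB)_{11} = -5.6*5.5 + -0.1*7.5 = -31.55
(AB)_{22} = -1*-6.7 + -0.9*-1.9 = 8.41
Tr(AB) = -31.55 + 8.41 = -23.14

-23.14


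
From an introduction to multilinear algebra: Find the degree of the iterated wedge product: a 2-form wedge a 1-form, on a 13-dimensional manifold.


The degree of a wedge product is the sum of the degrees of the individual forms.
Degrees: 2, 1
Total degree = 2 + 1 = 3

3


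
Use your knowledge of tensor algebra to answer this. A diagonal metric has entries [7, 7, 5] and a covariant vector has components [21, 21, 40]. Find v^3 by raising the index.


To raise an index with a diagonal metric: v^i = v_i / g_{ii}.
For index 3: v_3 = 40, g_{33} = 5
v^3 = 40 / 5 = 8

8


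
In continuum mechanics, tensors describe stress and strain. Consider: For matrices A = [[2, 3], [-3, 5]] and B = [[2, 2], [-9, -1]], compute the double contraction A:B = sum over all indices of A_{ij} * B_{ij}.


A:B = sum over all i,j of A_{ij} * B_{ij}.
Row 1: 2*2=4, 3*2=6 => row sum = 10
Row 2: -3*-9=27, 5*-1=-5 => row sum = 22
Total = 10 + 22 = 32

32


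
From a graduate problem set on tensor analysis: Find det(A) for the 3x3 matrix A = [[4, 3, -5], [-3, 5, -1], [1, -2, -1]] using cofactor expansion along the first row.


Expanding along the first row, det(A) = a11*M_11 - a12*M_12 + a13*M_13, where M_1j is the (1,j) minor.
Minor M_11 = 5*-1 - -1*-2 = -7
Minor M_12 = -3*-1 - -1*1 = 4
Minor M_13 = -3*-2 - 5*1 = 1
det = 4*(-7) - 3*(4) + -5*(1)
    = -28 - 12 + -5
    = -45

-45


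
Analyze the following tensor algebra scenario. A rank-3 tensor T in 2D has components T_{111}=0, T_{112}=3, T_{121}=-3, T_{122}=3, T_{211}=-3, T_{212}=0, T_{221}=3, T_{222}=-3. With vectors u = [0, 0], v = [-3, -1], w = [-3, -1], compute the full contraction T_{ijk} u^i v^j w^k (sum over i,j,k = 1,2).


S = sum over i,j,k of T_{ijk} u_i v_j w_k. Expanding all 8 terms:
T_{111}*u_1*v_1*w_1 = 0*0*-3*-3 = 0  (running total: 0)
T_{112}*u_1*v_1*w_2 = 3*0*-3*-1 = 0  (running total: 0)
T_{121}*u_1*v_2*w_1 = -3*0*-1*-3 = 0  (running total: 0)
T_{122}*u_1*v_2*w_2 = 3*0*-1*-1 = 0  (running total: 0)
T_{211}*u_2*v_1*w_1 = -3*0*-3*-3 = 0  (running total: 0)
T_{212}*u_2*v_1*w_2 = 0*0*-3*-1 = 0  (running total: 0)
T_{221}*u_2*v_2*w_1 = 3*0*-1*-3 = 0  (running total: 0)
T_{222}*u_2*v_2*w_2 = -3*0*-1*-1 = 0  (running total: 0)
S = 0

0


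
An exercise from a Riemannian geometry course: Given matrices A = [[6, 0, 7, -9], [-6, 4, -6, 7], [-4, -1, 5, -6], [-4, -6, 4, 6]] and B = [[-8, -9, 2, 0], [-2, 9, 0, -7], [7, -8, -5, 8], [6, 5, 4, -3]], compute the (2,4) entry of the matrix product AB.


(AB)_{ij} = sum_k A_{ik} B_{kj}.
For i=2, j=4:
A_{21} * B_{14} = -6 * 0 = 0
A_{22} * B_{24} = 4 * -7 = -28
A_{23} * B_{34} = -6 * 8 = -48
A_{24} * B_{44} = 7 * -3 = -21
Sum = 0 + -28 + -48 + -21 = -97

-97


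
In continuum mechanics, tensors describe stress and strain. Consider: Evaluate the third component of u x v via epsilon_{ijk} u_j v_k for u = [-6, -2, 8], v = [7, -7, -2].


(u x v)_3 = sum_{j,k} epsilon_{3jk} u_j v_k. Only permutations of (1,2,3) contribute; the two non-zero terms are:
eps_{312} u_1 v_2 = 1 * -6 * -7 = 42
eps_{321} u_2 v_1 = -1 * -2 * 7 = 14
(u x v)_3 = 56

56


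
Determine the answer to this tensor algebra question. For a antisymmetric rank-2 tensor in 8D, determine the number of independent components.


A antisymmetric rank-2 tensor in d dimensions has d(d-1)/2 independent components.
d = 8
d(d-1)/2 = 8 * 7 / 2 = 56 / 2 = 28

28


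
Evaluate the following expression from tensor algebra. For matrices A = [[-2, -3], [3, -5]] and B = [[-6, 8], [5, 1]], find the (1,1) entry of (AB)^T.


(AB)^T_{ij} = (AB)_{ji} = sum_k A_{jk} B_{ki}.
For i=1, j=1 we need (AB)_{11}:
A_{11} * B_{11} = -2 * -6 = 12
A_{12} * B_{21} = -3 * 5 = -15
Sum = 12 + -15 = -3

-3


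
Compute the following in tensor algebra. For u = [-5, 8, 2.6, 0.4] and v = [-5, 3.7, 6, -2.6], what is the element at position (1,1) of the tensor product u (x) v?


The outer product entry T_{ij} = u_i * v_j.
We need i=1, j=1.
u_1 = -5, v_1 = -5
T_{1,1} = -5 * -5 = 25

25


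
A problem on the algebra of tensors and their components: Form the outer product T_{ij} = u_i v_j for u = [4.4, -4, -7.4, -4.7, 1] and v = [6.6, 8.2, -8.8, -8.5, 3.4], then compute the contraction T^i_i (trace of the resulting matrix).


The outer product gives T_{ij} = u_i v_j.
The trace (contraction) is Tr(T) = sum_i T_{ii} = sum_i u_i v_i.
Diagonal entries:
T_{11} = u_1 * v_1 = 4.4 * 6.6 = 29.04
T_{22} = u_2 * v_2 = -4 * 8.2 = -32.8
T_{33} = u_3 * v_3 = -7.4 * -8.8 = 65.12
T_{44} = u_4 * v_4 = -4.7 * -8.5 = 39.95
T_{55} = u_5 * v_5 = 1 * 3.4 = 3.4
Tr(T) = 29.04 + -32.8 + 65.12 + 39.95 + 3.4 = 104.71

104.71


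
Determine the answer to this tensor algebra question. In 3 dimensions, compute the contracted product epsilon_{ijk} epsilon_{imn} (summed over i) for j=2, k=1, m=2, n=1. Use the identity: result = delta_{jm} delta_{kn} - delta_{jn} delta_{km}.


Using the identity: epsilon_{ijk} epsilon_{imn} = delta_{jm} delta_{kn} - delta_{jn} delta_{km}.
delta_{22} = 1
delta_{11} = 1
delta_{21} = 0
delta_{12} = 0
Result = 1 * 1 - 0 * 0 = 1 - 0 = 1

1


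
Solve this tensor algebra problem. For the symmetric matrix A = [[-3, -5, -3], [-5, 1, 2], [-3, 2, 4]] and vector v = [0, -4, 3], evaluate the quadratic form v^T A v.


First compute Av:
(Av)_1 = -3*0 + -5*-4 + -3*3 = 11
(Av)_2 = -5*0 + 1*-4 + 2*3 = 2
(Av)_3 = -3*0 + 2*-4 + 4*3 = 4
Av = [11, 2, 4]
Then v^T (Av) = 0*11 + -4*2 + 3*4
= 0 + -8 + 12 = 4

4


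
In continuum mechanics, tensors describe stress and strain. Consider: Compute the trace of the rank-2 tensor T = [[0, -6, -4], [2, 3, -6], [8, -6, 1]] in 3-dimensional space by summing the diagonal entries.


The contraction (trace) of a rank-2 tensor is the sum of its diagonal elements.
Diagonal entries: A[1,1] = 0, A[2,2] = 3, A[3,3] = 1
Tr(A) = 0 + 3 + 1 = 4

4


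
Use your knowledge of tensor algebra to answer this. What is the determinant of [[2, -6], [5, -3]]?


For a 2x2 matrix [[a, b], [c, d]], det = a*d - b*c.
a = 2, b = -6, c = 5, d = -3
a*d = 2 * -3 = -6
b*c = -6 * 5 = -30
det = -6 - -30 = 24

24


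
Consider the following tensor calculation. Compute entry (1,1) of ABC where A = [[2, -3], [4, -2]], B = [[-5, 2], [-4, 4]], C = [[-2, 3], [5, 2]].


(ABC)_{11} = sum_m (AB)_{1m} C_{m1}. First compute row 1 of AB.
(AB)_{11} = 2*-5 + -3*-4 = 2
(AB)_{12} = 2*2 + -3*4 = -8
Now contract with column 1 of C:
(AB)_{11} * C_{11} = 2 * -2 = -4
(AB)_{12} * C_{21} = -8 * 5 = -40
(ABC)_{11} = -4 + -40 = -44

-44


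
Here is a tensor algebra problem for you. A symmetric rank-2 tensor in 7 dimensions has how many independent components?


A symmetric rank-2 tensor in d dimensions has d(d+1)/2 independent components.
d = 7
d(d+1)/2 = 7 * 8 / 2 = 56 / 2 = 28

28


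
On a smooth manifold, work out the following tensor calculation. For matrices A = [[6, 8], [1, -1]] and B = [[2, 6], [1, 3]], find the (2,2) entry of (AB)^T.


(AB)^T_{ij} = (AB)_{ji} = sum_k A_{jk} B_{ki}.
For i=2, j=2 we need (AB)_{22}:
A_{21} * B_{12} = 1 * 6 = 6
A_{22} * B_{22} = -1 * 3 = -3
Sum = 6 + -3 = 3

3


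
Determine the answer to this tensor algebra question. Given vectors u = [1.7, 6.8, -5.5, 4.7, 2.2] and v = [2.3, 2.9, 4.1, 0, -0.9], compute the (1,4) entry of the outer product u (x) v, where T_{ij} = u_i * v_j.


The outer product entry T_{ij} = u_i * v_j.
We need i=1, j=4.
u_1 = 1.7, v_4 = 0
T_{1,4} = 1.7 * 0 = 0

0


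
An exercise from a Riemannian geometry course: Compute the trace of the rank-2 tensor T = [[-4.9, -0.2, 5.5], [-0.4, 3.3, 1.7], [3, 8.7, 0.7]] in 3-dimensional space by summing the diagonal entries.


The contraction (trace) of a rank-2 tensor is the sum of its diagonal elements.
Diagonal entries: A[1,1] = -4.9, A[2,2] = 3.3, A[3,3] = 0.7
Tr(A) = -4.9 + 3.3 + 0.7 = -0.9

-0.9


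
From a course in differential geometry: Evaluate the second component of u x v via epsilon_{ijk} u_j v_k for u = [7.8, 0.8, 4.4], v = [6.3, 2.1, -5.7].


(u x v)_2 = sum_{j,k} epsilon_{2jk} u_j v_k. Only permutations of (1,2,3) contribute; the two non-zero terms are:
eps_{213} u_1 v_3 = -1 * 7.8 * -5.7 = 44.46
eps_{231} u_3 v_1 = 1 * 4.4 * 6.3 = 27.72
(u x v)_2 = 72.18

72.18


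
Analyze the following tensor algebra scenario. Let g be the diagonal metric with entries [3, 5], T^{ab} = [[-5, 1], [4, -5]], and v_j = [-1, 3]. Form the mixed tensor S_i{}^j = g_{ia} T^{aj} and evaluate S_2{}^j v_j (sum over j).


Step 1: lower the first index. For a diagonal metric, g_{ia} T^{aj} = g_{ii} T^{ij} (no sum on i).
g_{22} = 5
S_2{}^1 = 5 * T^{21} = 5 * 4 = 20
S_2{}^2 = 5 * T^{22} = 5 * -5 = -25
Step 2: contract S_2{}^j with v_j.
S_2{}^1 * v_1 = 20 * -1 = -20
S_2{}^2 * v_2 = -25 * 3 = -75
Result = -20 + -75 = -95

-95


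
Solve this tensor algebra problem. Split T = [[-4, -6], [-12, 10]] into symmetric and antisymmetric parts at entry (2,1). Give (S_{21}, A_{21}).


T_{21} = -12
T_{12} = -6
S_{21} = (-12 + -6)/2 = -18/2 = -9
A_{21} = (-12 - -6)/2 = -6/2 = -3
Check: S + A = -9 + -3 = -12 = T_{21}.

(-9, -3)


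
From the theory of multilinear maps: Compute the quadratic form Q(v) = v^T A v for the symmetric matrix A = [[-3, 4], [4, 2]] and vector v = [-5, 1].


First compute Av:
(Av)_1 = -3*-5 + 4*1 = 19
(Av)_2 = 4*-5 + 2*1 = -18
Av = [19, -18]
Then v^T (Av) = -5*19 + 1*-18
= -95 + -18 = -113

-113


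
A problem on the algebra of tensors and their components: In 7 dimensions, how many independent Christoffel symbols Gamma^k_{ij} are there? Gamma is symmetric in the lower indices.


Christoffel symbols Gamma^k_{ij} are symmetric in i,j, so there are d * d(d+1)/2 independent symbols.
d = 7
d(d+1)/2 = 7 * 8 / 2 = 28
Total = 7 * 28 = 196

196


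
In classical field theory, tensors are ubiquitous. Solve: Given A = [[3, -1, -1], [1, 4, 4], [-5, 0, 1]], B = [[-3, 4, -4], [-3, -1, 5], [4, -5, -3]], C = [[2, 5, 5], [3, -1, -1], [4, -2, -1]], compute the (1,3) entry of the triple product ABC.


(ABC)_{13} = sum_m (AB)_{1m} C_{m3}. First compute row 1 of AB.
(AB)_{11} = 3*-3 + -1*-3 + -1*4 = -10
(AB)_{12} = 3*4 + -1*-1 + -1*-5 = 18
(AB)_{13} = 3*-4 + -1*5 + -1*-3 = -14
Now contract with column 3 of C:
(AB)_{11} * C_{13} = -10 * 5 = -50
(AB)_{12} * C_{23} = 18 * -1 = -18
(AB)_{13} * C_{33} = -14 * -1 = 14
(ABC)_{13} = -50 + -18 + 14 = -54

-54


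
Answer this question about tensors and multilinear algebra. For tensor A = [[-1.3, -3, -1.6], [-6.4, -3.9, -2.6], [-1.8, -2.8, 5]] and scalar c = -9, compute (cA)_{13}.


Scalar multiplication: (cA)_{ij} = c * A_{ij}.
c = -9
A_{13} = -1.6
(cA)_{13} = -9 * -1.6 = 14.4

14.4


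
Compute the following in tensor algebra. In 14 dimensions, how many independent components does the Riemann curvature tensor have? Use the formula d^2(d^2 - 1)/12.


The Riemann tensor in d dimensions has d^2(d^2 - 1)/12 independent components.
d = 14, so d^2 = 196
d^2 - 1 = 195
d^2(d^2 - 1) = 196 * 195 = 38220
Divide by 12: 38220 / 12 = 3185

3185


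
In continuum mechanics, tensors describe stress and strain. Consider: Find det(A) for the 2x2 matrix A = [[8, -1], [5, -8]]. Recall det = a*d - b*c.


For a 2x2 matrix [[a, b], [c, d]], det = a*d - b*c.
a = 8, b = -1, c = 5, d = -8
a*d = 8 * -8 = -64
b*c = -1 * 5 = -5
det = -64 - -5 = -59

-59


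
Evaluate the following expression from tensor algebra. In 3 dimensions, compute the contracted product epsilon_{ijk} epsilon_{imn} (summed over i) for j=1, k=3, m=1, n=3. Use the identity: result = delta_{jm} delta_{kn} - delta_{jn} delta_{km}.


Using the identity: epsilon_{ijk} epsilon_{imn} = delta_{jm} delta_{kn} - delta_{jn} delta_{km}.
delta_{11} = 1
delta_{33} = 1
delta_{13} = 0
delta_{31} = 0
Result = 1 * 1 - 0 * 0 = 1 - 0 = 1

1


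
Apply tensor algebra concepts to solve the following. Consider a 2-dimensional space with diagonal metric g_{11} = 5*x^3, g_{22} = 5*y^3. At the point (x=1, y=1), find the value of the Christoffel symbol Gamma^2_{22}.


For a diagonal metric, Gamma^k_{ij} = (1/2) g^{kk} (dg_{ik}/dx_j + dg_{jk}/dx_i - dg_{ij}/dx_k).
The metric is diagonal, so g_{ab} = 0 for a != b.
At the given point: g_{11} = 5, g_{22} = 5
g^{22} = 1/5
dg_{22}/dx_2 = dg_{22}/dx_2 = 15
dg_{22}/dx_2 = dg_{22}/dx_2 = 15
dg_{22}/dx_2 = dg_{22}/dx_2 = 15
Numerator = 15 + 15 - 15 = 15
Gamma^2_{22} = 15 / (2 * 5) = 3/2

3/2


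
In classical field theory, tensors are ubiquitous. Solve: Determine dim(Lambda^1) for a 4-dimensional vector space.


The dimension of the space of p-forms on an n-dimensional space is C(n, p).
n = 4, p = 1
C(4, 1) = 4! / (1! * 3!) = 4

4


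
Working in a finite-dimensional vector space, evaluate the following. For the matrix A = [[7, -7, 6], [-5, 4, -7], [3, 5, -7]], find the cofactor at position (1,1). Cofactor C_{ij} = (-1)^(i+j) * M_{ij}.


To find cofactor C_{11}, delete row 1 and column 1.
The resulting 2x2 submatrix is: [[4, -7], [5, -7]]
Minor M_{11} = 4*-7 - -7*5
  = -28 - -35 = 7
Sign = (-1)^(1+1) = (-1)^2 = 1
Cofactor C_{11} = 1 * 7 = 7

7


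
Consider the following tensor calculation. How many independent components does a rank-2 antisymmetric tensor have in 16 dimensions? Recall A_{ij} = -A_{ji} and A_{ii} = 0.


An antisymmetric rank-2 tensor satisfies A_{ij} = -A_{ji}, so diagonal entries are zero.
The independent components are the upper-triangular entries: C(n, 2) = n(n-1)/2.
n = 16
C(16, 2) = 16 * 15 / 2 = 240 / 2 = 120

120


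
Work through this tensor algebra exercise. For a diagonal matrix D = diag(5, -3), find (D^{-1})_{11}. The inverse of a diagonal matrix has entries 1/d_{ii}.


For a diagonal matrix, the inverse has entries (D^{-1})_{ii} = 1/d_{ii}.
The diagonal entries are: d_{11} = 5, d_{22} = -3
We need (D^{-1})_{11} = 1/d_{11} = 1/5 = 1/5

1/5


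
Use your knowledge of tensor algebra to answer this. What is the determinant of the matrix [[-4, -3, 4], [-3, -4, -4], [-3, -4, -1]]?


Expanding along the first row, det(A) = a11*M_11 - a12*M_12 + a13*M_13, where M_1j is the (1,j) minor.
Minor M_11 = -4*-1 - -4*-4 = -12
Minor M_12 = -3*-1 - -4*-3 = -9
Minor M_13 = -3*-4 - -4*-3 = 0
det = -4*(-12) - -3*(-9) + 4*(0)
    = 48 - 27 + 0
    = 21

21


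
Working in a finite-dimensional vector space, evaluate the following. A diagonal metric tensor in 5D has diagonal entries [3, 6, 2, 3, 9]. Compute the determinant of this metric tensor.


For a diagonal metric, the determinant is the product of diagonal entries.
Diagonal entries: 3, 6, 2, 3, 9
det(g) = 3 * 6 * 2 * 3 * 9 = 972

972


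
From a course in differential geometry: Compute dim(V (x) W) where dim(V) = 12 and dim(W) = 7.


The dimension of a tensor product is the product of dimensions.
dim(V) = 12, dim(W) = 7
dim(V (x) W) = 12 * 7 = 84

84


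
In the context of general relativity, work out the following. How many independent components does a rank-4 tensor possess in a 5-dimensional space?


The number of components of a rank-r tensor in d dimensions is d^r.
Here d = 5 and r = 4.
5^4 = 625

625


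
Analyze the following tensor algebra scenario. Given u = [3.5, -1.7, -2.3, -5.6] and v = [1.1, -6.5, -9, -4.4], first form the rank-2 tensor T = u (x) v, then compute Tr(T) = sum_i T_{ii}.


The outer product gives T_{ij} = u_i v_j.
The trace (contraction) is Tr(T) = sum_i T_{ii} = sum_i u_i v_i.
Diagonal entries:
T_{11} = u_1 * v_1 = 3.5 * 1.1 = 3.85
T_{22} = u_2 * v_2 = -1.7 * -6.5 = 11.05
T_{33} = u_3 * v_3 = -2.3 * -9 = 20.7
T_{44} = u_4 * v_4 = -5.6 * -4.4 = 24.64
Tr(T) = 3.85 + 11.05 + 20.7 + 24.64 = 60.24

60.24


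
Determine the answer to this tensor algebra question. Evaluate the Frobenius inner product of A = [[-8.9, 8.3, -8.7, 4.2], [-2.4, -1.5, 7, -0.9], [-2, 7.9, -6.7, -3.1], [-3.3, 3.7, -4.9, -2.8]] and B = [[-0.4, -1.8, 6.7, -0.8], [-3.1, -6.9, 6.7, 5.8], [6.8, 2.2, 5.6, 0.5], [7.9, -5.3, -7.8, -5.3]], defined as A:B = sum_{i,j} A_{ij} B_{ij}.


A:B = sum over all i,j of A_{ij} * B_{ij}.
Row 1: -8.9*-0.4=3.56, 8.3*-1.8=-14.94, -8.7*6.7=-58.29, 4.2*-0.8=-3.36 => row sum = -73.03
Row 2: -2.4*-3.1=7.44, -1.5*-6.9=10.35, 7*6.7=46.9, -0.9*5.8=-5.22 => row sum = 59.47
Row 3: -2*6.8=-13.6, 7.9*2.2=17.38, -6.7*5.6=-37.52, -3.1*0.5=-1.55 => row sum = -35.29
Row 4: -3.3*7.9=-26.07, 3.7*-5.3=-19.61, -4.9*-7.8=38.22, -2.8*-5.3=14.84 => row sum = 7.38
Total = -73.03 + 59.47 + -35.29 + 7.38 = -41.47

-41.47


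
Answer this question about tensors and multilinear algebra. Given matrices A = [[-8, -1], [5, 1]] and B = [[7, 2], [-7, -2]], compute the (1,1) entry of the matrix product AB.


(AB)_{ij} = sum_k A_{ik} B_{kj}.
For i=1, j=1:
A_{11} * B_{11} = -8 * 7 = -56
A_{12} * B_{21} = -1 * -7 = 7
Sum = -56 + 7 = -49

-49


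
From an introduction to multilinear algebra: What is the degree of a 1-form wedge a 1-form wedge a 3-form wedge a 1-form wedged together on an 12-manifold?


The degree of a wedge product is the sum of the degrees of the individual forms.
Degrees: 1, 1, 3, 1
Total degree = 1 + 1 + 3 + 1 = 6

6


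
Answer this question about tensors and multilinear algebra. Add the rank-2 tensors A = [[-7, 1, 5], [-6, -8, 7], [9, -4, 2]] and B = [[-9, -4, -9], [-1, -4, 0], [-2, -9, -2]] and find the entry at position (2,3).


Tensor addition is component-wise: (A + B)_{ij} = A_{ij} + B_{ij}.
A_{23} = 7
B_{23} = 0
(A + B)_{23} = 7 + 0 = 7

7


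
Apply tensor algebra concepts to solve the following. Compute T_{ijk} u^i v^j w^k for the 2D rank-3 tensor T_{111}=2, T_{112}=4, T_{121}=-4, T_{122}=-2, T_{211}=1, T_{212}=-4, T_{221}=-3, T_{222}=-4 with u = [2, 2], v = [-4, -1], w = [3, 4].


S = sum over i,j,k of T_{ijk} u_i v_j w_k. Expanding all 8 terms:
T_{111}*u_1*v_1*w_1 = 2*2*-4*3 = -48  (running total: -48)
T_{112}*u_1*v_1*w_2 = 4*2*-4*4 = -128  (running total: -176)
T_{121}*u_1*v_2*w_1 = -4*2*-1*3 = 24  (running total: -152)
T_{122}*u_1*v_2*w_2 = -2*2*-1*4 = 16  (running total: -136)
T_{211}*u_2*v_1*w_1 = 1*2*-4*3 = -24  (running total: -160)
T_{212}*u_2*v_1*w_2 = -4*2*-4*4 = 128  (running total: -32)
T_{221}*u_2*v_2*w_1 = -3*2*-1*3 = 18  (running total: -14)
T_{222}*u_2*v_2*w_2 = -4*2*-1*4 = 32  (running total: 18)
S = 18

18


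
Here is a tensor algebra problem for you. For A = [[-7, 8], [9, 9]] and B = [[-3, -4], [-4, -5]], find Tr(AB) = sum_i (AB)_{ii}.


Tr(AB) = sum_i (AB)_{ii} where (AB)_{ii} = sum_k A_{ik} B_{ki}.
(AB)_{11} = -7*-3 + 8*-4 = -11
(AB)_{22} = 9*-4 + 9*-5 = -81
Tr(AB) = -11 + -81 = -92

-92


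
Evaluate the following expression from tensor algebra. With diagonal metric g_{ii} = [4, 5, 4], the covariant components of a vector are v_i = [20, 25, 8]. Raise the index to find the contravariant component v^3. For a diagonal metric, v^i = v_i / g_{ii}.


To raise an index with a diagonal metric: v^i = v_i / g_{ii}.
For index 3: v_3 = 8, g_{33} = 4
v^3 = 8 / 4 = 2

2


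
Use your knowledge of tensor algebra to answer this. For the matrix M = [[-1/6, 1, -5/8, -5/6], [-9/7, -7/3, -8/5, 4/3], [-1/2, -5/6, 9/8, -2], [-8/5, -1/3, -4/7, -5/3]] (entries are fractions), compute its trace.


The trace is the sum of diagonal entries.
Diagonal: M[1,1] = -1/6, M[2,2] = -7/3, M[3,3] = 9/8, M[4,4] = -5/3
Tr(M) = -1/6 + -7/3 + 9/8 + -5/3
Computing step by step:
After adding M[1,1]: -1/6
After adding M[2,2]: -5/2
After adding M[3,3]: -11/8
After adding M[4,4]: -73/24
Tr(M) = -73/24

-73/24


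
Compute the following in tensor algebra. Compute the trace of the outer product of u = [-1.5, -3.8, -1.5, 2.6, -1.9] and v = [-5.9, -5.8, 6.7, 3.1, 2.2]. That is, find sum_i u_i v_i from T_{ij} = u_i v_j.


The outer product gives T_{ij} = u_i v_j.
The trace (contraction) is Tr(T) = sum_i T_{ii} = sum_i u_i v_i.
Diagonal entries:
T_{11} = u_1 * v_1 = -1.5 * -5.9 = 8.85
T_{22} = u_2 * v_2 = -3.8 * -5.8 = 22.04
T_{33} = u_3 * v_3 = -1.5 * 6.7 = -10.05
T_{44} = u_4 * v_4 = 2.6 * 3.1 = 8.06
T_{55} = u_5 * v_5 = -1.9 * 2.2 = -4.18
Tr(T) = 8.85 + 22.04 + -10.05 + 8.06 + -4.18 = 24.72

24.72


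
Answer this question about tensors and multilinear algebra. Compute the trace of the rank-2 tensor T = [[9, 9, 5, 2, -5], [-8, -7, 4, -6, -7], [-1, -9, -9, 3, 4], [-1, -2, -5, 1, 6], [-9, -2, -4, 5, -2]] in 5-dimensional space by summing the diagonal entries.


The contraction (trace) of a rank-2 tensor is the sum of its diagonal elements.
Diagonal entries: A[1,1] = 9, A[2,2] = -7, A[3,3] = -9, A[4,4] = 1, A[5,5] = -2
Tr(A) = 9 + -7 + -9 + 1 + -2 = -8

-8


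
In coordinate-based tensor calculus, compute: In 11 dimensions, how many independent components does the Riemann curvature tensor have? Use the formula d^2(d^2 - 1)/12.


The Riemann tensor in d dimensions has d^2(d^2 - 1)/12 independent components.
d = 11, so d^2 = 121
d^2 - 1 = 120
d^2(d^2 - 1) = 121 * 120 = 14520
Divide by 12: 14520 / 12 = 1210

1210


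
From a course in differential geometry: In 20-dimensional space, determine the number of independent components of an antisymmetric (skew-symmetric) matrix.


An antisymmetric rank-2 tensor satisfies A_{ij} = -A_{ji}, so diagonal entries are zero.
The independent components are the upper-triangular entries: C(n, 2) = n(n-1)/2.
n = 20
C(20, 2) = 20 * 19 / 2 = 380 / 2 = 190

190
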